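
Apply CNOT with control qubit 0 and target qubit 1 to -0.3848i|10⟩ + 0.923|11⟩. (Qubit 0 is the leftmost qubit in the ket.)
0.923|10⟩ - 0.3848i|11⟩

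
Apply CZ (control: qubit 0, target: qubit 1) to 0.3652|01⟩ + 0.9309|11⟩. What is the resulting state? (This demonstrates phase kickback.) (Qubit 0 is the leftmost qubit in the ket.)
0.3652|01⟩ - 0.9309|11⟩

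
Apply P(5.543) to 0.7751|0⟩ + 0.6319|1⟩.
0.7751|0⟩ + (0.4666 - 0.4262i)|1⟩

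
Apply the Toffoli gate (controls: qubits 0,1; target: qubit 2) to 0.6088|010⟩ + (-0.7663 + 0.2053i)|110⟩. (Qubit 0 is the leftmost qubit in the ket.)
0.6088|010⟩ + (-0.7663 + 0.2053i)|111⟩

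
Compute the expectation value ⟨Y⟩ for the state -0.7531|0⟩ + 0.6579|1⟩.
0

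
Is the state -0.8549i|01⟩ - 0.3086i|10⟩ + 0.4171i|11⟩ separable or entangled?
Entangled

Writing the state as a|00⟩ + b|01⟩ + c|10⟩ + d|11⟩, it is a product state iff ad − bc = 0.
Here (a, b, c, d) = (0, -0.8549i, -0.3086i, 0.4171i): ad − bc = (0)(0.4171i) − (-0.8549i)(-0.3086i) = 0.2638 ≠ 0, so the state is entangled.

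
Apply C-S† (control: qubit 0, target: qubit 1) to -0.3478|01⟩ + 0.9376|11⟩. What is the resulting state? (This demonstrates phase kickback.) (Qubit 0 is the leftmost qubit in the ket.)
-0.3478|01⟩ - 0.9376i|11⟩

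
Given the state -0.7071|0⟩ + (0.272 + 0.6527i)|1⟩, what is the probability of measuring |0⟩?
0.5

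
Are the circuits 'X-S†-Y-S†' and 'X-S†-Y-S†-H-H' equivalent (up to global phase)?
Yes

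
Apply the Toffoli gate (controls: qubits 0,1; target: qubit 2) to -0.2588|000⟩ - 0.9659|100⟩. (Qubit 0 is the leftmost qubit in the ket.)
-0.2588|000⟩ - 0.9659|100⟩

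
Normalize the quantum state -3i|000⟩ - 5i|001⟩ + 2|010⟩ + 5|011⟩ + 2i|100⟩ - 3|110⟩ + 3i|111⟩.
-0.3254i|000⟩ - 0.5423i|001⟩ + 0.2169|010⟩ + 0.5423|011⟩ + 0.2169i|100⟩ - 0.3254|110⟩ + 0.3254i|111⟩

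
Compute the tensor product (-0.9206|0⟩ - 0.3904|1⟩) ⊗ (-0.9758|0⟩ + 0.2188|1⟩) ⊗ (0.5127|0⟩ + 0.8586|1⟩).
0.4606|000⟩ + 0.7713|001⟩ - 0.1033|010⟩ - 0.1729|011⟩ + 0.1953|100⟩ + 0.3271|101⟩ - 0.04379|110⟩ - 0.07334|111⟩

amp(|b₁b₂…⟩) = product of the factor amplitudes for bits b₁, b₂, …; only kets whose every factor amplitude is nonzero survive.
|000⟩: (-0.9206)(-0.9758)(0.5127) = 0.4606
|001⟩: (-0.9206)(-0.9758)(0.8586) = 0.7713
|010⟩: (-0.9206)(0.2188)(0.5127) = -0.1033
|011⟩: (-0.9206)(0.2188)(0.8586) = -0.1729
|100⟩: (-0.3904)(-0.9758)(0.5127) = 0.1953
|101⟩: (-0.3904)(-0.9758)(0.8586) = 0.3271
|110⟩: (-0.3904)(0.2188)(0.5127) = -0.04379
|111⟩: (-0.3904)(0.2188)(0.8586) = -0.07334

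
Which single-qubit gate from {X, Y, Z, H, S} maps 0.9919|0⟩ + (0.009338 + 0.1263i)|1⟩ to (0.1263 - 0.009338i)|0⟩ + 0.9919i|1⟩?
Y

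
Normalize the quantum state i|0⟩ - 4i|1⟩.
0.2425i|0⟩ - 0.9701i|1⟩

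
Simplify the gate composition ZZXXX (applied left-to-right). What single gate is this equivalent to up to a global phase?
X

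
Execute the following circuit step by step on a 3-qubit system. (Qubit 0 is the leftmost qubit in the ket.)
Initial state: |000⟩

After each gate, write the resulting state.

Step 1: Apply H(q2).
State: 1/√2|000⟩ + 1/√2|001⟩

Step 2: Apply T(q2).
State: 1/√2|000⟩ + (1/2 + (1/2)i)|001⟩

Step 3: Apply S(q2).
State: 1/√2|000⟩ + (-1/2 + (1/2)i)|001⟩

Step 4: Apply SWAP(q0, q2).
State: 1/√2|000⟩ + (-1/2 + (1/2)i)|100⟩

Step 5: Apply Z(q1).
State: 1/√2|000⟩ + (-1/2 + (1/2)i)|100⟩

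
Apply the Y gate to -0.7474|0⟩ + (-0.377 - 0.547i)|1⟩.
(-0.547 + 0.377i)|0⟩ - 0.7474i|1⟩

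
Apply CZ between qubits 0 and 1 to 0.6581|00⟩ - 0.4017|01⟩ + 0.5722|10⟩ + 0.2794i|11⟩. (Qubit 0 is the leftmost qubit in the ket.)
0.6581|00⟩ - 0.4017|01⟩ + 0.5722|10⟩ - 0.2794i|11⟩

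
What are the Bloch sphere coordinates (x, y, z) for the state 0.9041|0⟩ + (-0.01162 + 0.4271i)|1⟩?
(-0.02101, 0.7723, 0.6348)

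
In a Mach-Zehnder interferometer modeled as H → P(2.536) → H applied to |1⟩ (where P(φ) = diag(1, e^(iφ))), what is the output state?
(0.9111 - 0.2846i)|0⟩ + (0.08892 + 0.2846i)|1⟩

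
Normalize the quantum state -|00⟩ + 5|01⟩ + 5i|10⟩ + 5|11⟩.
-0.1147|00⟩ + 0.5735|01⟩ + 0.5735i|10⟩ + 0.5735|11⟩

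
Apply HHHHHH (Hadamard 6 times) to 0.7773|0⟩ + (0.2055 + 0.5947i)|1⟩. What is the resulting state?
0.7773|0⟩ + (0.2055 + 0.5947i)|1⟩

H² = I, so an even number of Hadamards cancels: H^6 = I and the state is unchanged.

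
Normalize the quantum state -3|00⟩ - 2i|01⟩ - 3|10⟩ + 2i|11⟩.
-0.5883|00⟩ - 0.3922i|01⟩ - 0.5883|10⟩ + 0.3922i|11⟩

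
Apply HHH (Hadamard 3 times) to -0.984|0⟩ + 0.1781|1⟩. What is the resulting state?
-0.5699|0⟩ - 0.8217|1⟩

H² = I, so H^3 = H: a single Hadamard. With (a, b) = (-0.984, 0.1781), H gives ((a + b)/√2, (a − b)/√2) = (-0.5699, -0.8217).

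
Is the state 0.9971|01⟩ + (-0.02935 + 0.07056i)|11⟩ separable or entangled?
Separable

Writing the state as a|00⟩ + b|01⟩ + c|10⟩ + d|11⟩, it is a product state iff ad − bc = 0.
Here (a, b, c, d) = (0, 0.9971, 0, (-0.02935 + 0.07056i)): ad − bc = (0)(-0.02935 + 0.07056i) − (0.9971)(0) = 0, so the state is separable.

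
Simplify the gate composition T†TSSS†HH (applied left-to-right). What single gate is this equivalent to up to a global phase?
S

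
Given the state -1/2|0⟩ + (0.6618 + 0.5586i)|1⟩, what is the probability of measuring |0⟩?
1/4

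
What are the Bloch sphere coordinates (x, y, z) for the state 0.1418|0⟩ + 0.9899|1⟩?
(0.2807, 0, -0.9598)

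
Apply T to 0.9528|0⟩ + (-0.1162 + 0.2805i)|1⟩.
0.9528|0⟩ + (-0.2805 + 0.1162i)|1⟩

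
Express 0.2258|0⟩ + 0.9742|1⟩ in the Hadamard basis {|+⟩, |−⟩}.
0.8485|+⟩ - 0.5292|−⟩

With |ψ⟩ = α|0⟩ + β|1⟩, the Hadamard-basis coefficients are ⟨+|ψ⟩ = (α + β)/√2 and ⟨−|ψ⟩ = (α − β)/√2.
Here α = 0.2258, β = 0.9742: (α + β)/√2 = 0.8485, (α − β)/√2 = -0.5292.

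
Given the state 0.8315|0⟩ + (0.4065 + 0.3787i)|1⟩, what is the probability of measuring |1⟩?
0.3087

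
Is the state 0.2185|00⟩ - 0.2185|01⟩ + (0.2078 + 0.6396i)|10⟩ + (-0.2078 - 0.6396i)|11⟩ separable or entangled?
Separable

Writing the state as a|00⟩ + b|01⟩ + c|10⟩ + d|11⟩, it is a product state iff ad − bc = 0.
Here (a, b, c, d) = (0.2185, -0.2185, (0.2078 + 0.6396i), (-0.2078 - 0.6396i)): ad − bc = (0.2185)(-0.2078 - 0.6396i) − (-0.2185)(0.2078 + 0.6396i) = 0, so the state is separable.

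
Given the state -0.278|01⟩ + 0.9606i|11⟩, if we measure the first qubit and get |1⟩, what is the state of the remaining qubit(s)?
i|1⟩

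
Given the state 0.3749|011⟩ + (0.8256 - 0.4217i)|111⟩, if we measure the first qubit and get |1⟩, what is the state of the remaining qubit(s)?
(0.8906 - 0.4549i)|11⟩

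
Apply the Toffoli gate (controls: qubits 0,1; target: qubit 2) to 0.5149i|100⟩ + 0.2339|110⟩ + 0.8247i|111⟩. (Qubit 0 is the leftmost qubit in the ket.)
0.5149i|100⟩ + 0.8247i|110⟩ + 0.2339|111⟩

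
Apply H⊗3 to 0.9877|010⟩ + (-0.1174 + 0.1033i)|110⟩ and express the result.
(0.3077 + 0.03652i)|000⟩ + (0.3077 + 0.03652i)|001⟩ + (-0.3077 - 0.03652i)|010⟩ + (-0.3077 - 0.03652i)|011⟩ + (0.3907 - 0.03652i)|100⟩ + (0.3907 - 0.03652i)|101⟩ + (-0.3907 + 0.03652i)|110⟩ + (-0.3907 + 0.03652i)|111⟩

H⊗3 gives amp(|y⟩) = (1/2√2) Σ_x (−1)^(x·y) amp(|x⟩), where x·y is the number of positions in which both x and y have a 1.
|000⟩: (0.9877 + (-0.1174 + 0.1033i))/(2√2) = (0.3077 + 0.03652i)
|001⟩: (0.9877 + (-0.1174 + 0.1033i))/(2√2) = (0.3077 + 0.03652i)
|010⟩: (-0.9877 - (-0.1174 + 0.1033i))/(2√2) = (-0.3077 - 0.03652i)
|011⟩: (-0.9877 - (-0.1174 + 0.1033i))/(2√2) = (-0.3077 - 0.03652i)
|100⟩: (0.9877 - (-0.1174 + 0.1033i))/(2√2) = (0.3907 - 0.03652i)
|101⟩: (0.9877 - (-0.1174 + 0.1033i))/(2√2) = (0.3907 - 0.03652i)
|110⟩: (-0.9877 + (-0.1174 + 0.1033i))/(2√2) = (-0.3907 + 0.03652i)
|111⟩: (-0.9877 + (-0.1174 + 0.1033i))/(2√2) = (-0.3907 + 0.03652i)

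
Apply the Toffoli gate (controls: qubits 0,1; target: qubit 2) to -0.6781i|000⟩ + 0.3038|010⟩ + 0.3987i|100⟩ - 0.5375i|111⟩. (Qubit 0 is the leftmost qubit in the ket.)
-0.6781i|000⟩ + 0.3038|010⟩ + 0.3987i|100⟩ - 0.5375i|110⟩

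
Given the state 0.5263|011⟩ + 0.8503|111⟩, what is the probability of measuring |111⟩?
0.723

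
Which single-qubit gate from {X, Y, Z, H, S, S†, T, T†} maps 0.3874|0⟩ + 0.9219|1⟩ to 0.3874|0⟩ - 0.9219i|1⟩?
S†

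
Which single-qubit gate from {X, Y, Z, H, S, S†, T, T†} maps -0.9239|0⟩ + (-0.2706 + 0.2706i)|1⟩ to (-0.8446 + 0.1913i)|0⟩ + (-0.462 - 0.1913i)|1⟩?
H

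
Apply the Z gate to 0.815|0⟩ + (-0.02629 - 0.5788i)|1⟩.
0.815|0⟩ + (0.02629 + 0.5788i)|1⟩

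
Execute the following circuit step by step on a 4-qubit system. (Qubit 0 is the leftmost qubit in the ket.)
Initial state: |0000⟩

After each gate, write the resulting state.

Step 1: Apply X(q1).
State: |0100⟩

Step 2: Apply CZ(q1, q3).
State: |0100⟩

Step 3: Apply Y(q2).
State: i|0110⟩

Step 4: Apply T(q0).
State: i|0110⟩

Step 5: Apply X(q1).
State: i|0010⟩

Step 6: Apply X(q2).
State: i|0000⟩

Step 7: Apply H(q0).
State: (1/√2)i|0000⟩ + (1/√2)i|1000⟩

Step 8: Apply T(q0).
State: (1/√2)i|0000⟩ + (-1/2 + (1/2)i)|1000⟩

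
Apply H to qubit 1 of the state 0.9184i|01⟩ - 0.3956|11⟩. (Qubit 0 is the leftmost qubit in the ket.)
0.6494i|00⟩ - 0.6494i|01⟩ - 0.2797|10⟩ + 0.2797|11⟩

H on qubit 1 mixes each pair of kets that differ only in qubit 1: amplitudes (a, b) of (|…0…⟩, |…1…⟩) become ((a + b)/√2, (a − b)/√2). Kets absent from the input have amplitude 0.
(|00⟩, |01⟩): (a, b) = (0, 0.9184i) → (0.6494i, -0.6494i)
(|10⟩, |11⟩): (a, b) = (0, -0.3956) → (-0.2797, 0.2797)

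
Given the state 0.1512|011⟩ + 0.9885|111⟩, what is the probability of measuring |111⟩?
0.9771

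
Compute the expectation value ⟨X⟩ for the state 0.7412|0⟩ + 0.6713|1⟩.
0.9951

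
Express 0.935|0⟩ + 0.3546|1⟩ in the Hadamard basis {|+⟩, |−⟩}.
0.9119|+⟩ + 0.4104|−⟩

With |ψ⟩ = α|0⟩ + β|1⟩, the Hadamard-basis coefficients are ⟨+|ψ⟩ = (α + β)/√2 and ⟨−|ψ⟩ = (α − β)/√2.
Here α = 0.935, β = 0.3546: (α + β)/√2 = 0.9119, (α − β)/√2 = 0.4104.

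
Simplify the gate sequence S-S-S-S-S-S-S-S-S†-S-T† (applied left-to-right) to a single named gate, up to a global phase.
T†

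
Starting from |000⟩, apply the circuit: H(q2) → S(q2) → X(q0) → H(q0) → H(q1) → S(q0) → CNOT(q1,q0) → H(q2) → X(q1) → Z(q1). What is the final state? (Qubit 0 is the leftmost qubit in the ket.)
(0.25 - 0.25i)|000⟩ + (-0.25 - 0.25i)|001⟩ + (-0.25 - 0.25i)|010⟩ + (-0.25 + 0.25i)|011⟩ + (0.25 + 0.25i)|100⟩ + (0.25 - 0.25i)|101⟩ + (-0.25 + 0.25i)|110⟩ + (0.25 + 0.25i)|111⟩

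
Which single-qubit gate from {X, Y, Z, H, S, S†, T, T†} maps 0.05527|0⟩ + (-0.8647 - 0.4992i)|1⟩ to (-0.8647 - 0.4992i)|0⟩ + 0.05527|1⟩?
X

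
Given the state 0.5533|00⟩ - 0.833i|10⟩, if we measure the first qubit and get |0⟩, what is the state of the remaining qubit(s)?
|0⟩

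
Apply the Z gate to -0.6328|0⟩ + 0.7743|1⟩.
-0.6328|0⟩ - 0.7743|1⟩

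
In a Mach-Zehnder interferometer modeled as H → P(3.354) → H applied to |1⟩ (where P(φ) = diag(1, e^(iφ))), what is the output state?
(0.9888 + 0.1054i)|0⟩ + (0.01124 - 0.1054i)|1⟩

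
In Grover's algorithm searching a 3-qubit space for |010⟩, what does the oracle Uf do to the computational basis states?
Uf|x⟩ = -|x⟩ if x = 010, else |x⟩ (phase flip on target)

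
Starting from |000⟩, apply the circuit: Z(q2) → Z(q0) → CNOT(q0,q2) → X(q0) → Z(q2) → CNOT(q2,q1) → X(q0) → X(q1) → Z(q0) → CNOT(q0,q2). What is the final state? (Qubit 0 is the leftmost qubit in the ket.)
|010⟩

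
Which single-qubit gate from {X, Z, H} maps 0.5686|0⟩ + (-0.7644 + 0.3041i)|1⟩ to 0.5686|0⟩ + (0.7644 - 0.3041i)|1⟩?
Z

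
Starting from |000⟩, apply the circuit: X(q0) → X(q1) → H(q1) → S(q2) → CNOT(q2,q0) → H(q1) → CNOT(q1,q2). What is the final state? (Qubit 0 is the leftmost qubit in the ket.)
|111⟩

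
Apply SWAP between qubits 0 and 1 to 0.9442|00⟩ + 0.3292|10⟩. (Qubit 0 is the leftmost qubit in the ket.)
0.9442|00⟩ + 0.3292|01⟩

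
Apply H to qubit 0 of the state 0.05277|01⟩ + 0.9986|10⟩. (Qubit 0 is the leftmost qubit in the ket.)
0.7061|00⟩ + 0.03731|01⟩ - 0.7061|10⟩ + 0.03731|11⟩

H on qubit 0 mixes each pair of kets that differ only in qubit 0: amplitudes (a, b) of (|…0…⟩, |…1…⟩) become ((a + b)/√2, (a − b)/√2). Kets absent from the input have amplitude 0.
(|00⟩, |10⟩): (a, b) = (0, 0.9986) → (0.7061, -0.7061)
(|01⟩, |11⟩): (a, b) = (0.05277, 0) → (0.03731, 0.03731)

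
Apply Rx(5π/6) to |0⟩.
0.2588|0⟩ - 0.9659i|1⟩

Rx(5π/6) = [[cos(θ/2), −i·sin(θ/2)], [−i·sin(θ/2), cos(θ/2)]]; θ = 5π/6, cos(θ/2) ≈ 0.258819, sin(θ/2) ≈ 0.965926.
With a = amp(|0⟩) = 1 and b = amp(|1⟩) = 0:
new amp(|0⟩) = (0.258819)·a + (-0.965926i)·b = 0.2588
new amp(|1⟩) = (-0.965926i)·a + (0.258819)·b = -0.9659i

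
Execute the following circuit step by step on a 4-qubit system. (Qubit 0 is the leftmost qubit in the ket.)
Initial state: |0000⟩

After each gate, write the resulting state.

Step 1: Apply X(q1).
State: |0100⟩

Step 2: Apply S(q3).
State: |0100⟩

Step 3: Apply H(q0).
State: 1/√2|0100⟩ + 1/√2|1100⟩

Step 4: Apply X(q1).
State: 1/√2|0000⟩ + 1/√2|1000⟩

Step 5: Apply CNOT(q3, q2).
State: 1/√2|0000⟩ + 1/√2|1000⟩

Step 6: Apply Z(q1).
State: 1/√2|0000⟩ + 1/√2|1000⟩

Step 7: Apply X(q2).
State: 1/√2|0010⟩ + 1/√2|1010⟩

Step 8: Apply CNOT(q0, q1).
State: 1/√2|0010⟩ + 1/√2|1110⟩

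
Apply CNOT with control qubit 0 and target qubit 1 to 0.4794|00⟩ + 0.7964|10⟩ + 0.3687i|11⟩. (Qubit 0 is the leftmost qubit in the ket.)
0.4794|00⟩ + 0.3687i|10⟩ + 0.7964|11⟩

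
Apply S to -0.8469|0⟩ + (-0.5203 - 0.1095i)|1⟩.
-0.8469|0⟩ + (0.1095 - 0.5203i)|1⟩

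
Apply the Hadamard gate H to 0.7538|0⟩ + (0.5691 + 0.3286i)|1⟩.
(0.9354 + 0.2324i)|0⟩ + (0.1306 - 0.2324i)|1⟩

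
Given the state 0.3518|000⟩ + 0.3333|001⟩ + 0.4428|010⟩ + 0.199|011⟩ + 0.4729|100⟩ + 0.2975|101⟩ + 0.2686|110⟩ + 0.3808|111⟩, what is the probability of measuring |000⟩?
0.1238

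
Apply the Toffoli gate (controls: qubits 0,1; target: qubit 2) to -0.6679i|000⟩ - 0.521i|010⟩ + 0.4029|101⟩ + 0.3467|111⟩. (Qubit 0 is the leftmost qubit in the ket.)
-0.6679i|000⟩ - 0.521i|010⟩ + 0.4029|101⟩ + 0.3467|110⟩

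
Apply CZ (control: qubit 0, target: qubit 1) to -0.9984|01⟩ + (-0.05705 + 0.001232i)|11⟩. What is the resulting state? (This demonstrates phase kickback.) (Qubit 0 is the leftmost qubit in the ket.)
-0.9984|01⟩ + (0.05705 - 0.001232i)|11⟩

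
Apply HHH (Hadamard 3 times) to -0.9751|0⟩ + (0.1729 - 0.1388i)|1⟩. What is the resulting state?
(-0.5672 - 0.09815i)|0⟩ + (-0.8118 + 0.09815i)|1⟩

H² = I, so H^3 = H: a single Hadamard. With (a, b) = (-0.9751, (0.1729 - 0.1388i)), H gives ((a + b)/√2, (a − b)/√2) = ((-0.5672 - 0.09815i), (-0.8118 + 0.09815i)).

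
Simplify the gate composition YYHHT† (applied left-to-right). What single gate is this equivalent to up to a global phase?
T†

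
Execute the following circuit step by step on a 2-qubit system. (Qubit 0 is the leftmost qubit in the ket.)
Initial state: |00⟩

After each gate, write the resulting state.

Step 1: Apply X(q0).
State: |10⟩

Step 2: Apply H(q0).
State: 1/√2|00⟩ - 1/√2|10⟩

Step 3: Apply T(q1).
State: 1/√2|00⟩ - 1/√2|10⟩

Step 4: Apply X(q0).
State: -1/√2|00⟩ + 1/√2|10⟩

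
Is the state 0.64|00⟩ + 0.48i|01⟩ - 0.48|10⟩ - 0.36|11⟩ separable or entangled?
Entangled

Writing the state as a|00⟩ + b|01⟩ + c|10⟩ + d|11⟩, it is a product state iff ad − bc = 0.
Here (a, b, c, d) = (0.64, 0.48i, -0.48, -0.36): ad − bc = (0.64)(-0.36) − (0.48i)(-0.48) = (-0.2304 + 0.2304i) ≠ 0, so the state is entangled.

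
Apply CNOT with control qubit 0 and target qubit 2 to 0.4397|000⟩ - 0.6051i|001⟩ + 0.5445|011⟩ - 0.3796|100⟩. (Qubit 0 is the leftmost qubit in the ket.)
0.4397|000⟩ - 0.6051i|001⟩ + 0.5445|011⟩ - 0.3796|101⟩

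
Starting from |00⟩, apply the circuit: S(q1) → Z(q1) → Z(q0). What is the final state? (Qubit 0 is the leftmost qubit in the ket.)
|00⟩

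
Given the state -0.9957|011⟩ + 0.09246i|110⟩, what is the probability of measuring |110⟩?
0.008549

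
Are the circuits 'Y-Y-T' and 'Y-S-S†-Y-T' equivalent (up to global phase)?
Yes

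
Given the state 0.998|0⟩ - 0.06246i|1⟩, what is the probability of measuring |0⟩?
0.996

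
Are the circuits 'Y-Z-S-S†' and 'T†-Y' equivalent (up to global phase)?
No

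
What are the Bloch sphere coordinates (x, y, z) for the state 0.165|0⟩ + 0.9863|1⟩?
(0.3255, 0, -0.9456)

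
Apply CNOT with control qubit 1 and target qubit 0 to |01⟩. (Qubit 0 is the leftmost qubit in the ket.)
|11⟩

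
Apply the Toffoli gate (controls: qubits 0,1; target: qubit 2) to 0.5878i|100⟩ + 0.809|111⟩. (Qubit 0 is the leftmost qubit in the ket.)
0.5878i|100⟩ + 0.809|110⟩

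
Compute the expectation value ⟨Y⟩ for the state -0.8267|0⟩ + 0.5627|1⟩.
0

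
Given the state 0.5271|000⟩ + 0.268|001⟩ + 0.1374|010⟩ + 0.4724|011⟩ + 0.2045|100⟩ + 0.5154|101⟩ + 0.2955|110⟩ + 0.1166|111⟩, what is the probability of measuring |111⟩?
0.0136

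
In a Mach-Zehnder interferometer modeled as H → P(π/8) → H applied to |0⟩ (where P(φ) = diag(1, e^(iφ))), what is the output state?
(0.9619 + 0.1913i)|0⟩ + (0.03806 - 0.1913i)|1⟩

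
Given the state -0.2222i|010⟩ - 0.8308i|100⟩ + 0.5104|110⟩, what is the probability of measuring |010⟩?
0.04937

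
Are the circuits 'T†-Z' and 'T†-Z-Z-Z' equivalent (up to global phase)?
Yes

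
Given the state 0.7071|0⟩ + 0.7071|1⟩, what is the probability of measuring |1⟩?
0.5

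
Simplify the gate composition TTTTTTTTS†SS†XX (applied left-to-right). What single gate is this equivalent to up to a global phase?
S†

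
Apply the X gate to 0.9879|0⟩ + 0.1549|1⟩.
0.1549|0⟩ + 0.9879|1⟩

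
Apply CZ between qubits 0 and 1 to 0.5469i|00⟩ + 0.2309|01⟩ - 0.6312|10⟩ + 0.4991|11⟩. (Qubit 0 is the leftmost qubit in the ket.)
0.5469i|00⟩ + 0.2309|01⟩ - 0.6312|10⟩ - 0.4991|11⟩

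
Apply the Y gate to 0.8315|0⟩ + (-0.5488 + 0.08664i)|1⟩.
(0.08664 + 0.5488i)|0⟩ + 0.8315i|1⟩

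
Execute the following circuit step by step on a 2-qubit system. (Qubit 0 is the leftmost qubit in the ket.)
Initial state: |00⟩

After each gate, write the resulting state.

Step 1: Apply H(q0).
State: 1/√2|00⟩ + 1/√2|10⟩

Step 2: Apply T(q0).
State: 1/√2|00⟩ + (1/2 + (1/2)i)|10⟩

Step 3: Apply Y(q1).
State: (1/√2)i|01⟩ + (-1/2 + (1/2)i)|11⟩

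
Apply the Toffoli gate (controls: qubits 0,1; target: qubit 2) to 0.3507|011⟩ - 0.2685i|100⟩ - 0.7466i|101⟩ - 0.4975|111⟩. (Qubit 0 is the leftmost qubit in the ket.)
0.3507|011⟩ - 0.2685i|100⟩ - 0.7466i|101⟩ - 0.4975|110⟩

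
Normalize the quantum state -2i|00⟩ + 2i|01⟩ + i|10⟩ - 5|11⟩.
-0.343i|00⟩ + 0.343i|01⟩ + 0.1715i|10⟩ - 0.8575|11⟩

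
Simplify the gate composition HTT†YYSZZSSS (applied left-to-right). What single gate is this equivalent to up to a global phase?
H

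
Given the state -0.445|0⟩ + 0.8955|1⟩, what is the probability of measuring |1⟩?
0.8019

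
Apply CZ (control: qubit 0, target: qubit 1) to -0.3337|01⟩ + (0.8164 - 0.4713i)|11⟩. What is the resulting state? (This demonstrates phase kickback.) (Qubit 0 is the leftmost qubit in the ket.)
-0.3337|01⟩ + (-0.8164 + 0.4713i)|11⟩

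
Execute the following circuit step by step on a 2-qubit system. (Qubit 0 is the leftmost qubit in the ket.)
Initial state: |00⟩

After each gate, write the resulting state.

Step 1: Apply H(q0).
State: 1/√2|00⟩ + 1/√2|10⟩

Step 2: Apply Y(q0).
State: -(1/√2)i|00⟩ + (1/√2)i|10⟩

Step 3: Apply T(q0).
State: -(1/√2)i|00⟩ + (-1/2 + (1/2)i)|10⟩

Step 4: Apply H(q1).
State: -(1/2)i|00⟩ - (1/2)i|01⟩ + (-1/√8 + (1/√8)i)|10⟩ + (-1/√8 + (1/√8)i)|11⟩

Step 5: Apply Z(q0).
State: -(1/2)i|00⟩ - (1/2)i|01⟩ + (1/√8 - (1/√8)i)|10⟩ + (1/√8 - (1/√8)i)|11⟩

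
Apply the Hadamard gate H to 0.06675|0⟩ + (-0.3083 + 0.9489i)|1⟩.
(-0.1708 + 0.671i)|0⟩ + (0.2652 - 0.671i)|1⟩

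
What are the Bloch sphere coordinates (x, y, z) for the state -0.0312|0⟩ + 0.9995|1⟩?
(-0.06237, 0, -0.998)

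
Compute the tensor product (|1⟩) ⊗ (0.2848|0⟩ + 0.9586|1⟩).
0.2848|10⟩ + 0.9586|11⟩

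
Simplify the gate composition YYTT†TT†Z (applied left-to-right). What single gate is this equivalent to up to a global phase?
Z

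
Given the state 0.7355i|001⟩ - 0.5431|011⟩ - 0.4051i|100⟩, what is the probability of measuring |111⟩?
0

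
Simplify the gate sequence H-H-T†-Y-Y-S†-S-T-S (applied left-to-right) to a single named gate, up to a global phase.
S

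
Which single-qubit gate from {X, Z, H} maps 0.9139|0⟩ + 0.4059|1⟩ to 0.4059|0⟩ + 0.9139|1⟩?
X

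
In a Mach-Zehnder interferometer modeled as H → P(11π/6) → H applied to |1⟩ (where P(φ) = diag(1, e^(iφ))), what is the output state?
(0.06699 + 0.25i)|0⟩ + (0.933 - 0.25i)|1⟩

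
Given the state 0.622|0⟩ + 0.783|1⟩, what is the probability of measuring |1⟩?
0.6131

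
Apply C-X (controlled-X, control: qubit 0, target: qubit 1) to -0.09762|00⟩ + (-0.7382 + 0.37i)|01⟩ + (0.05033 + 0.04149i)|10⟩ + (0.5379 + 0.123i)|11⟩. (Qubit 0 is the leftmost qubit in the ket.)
-0.09762|00⟩ + (-0.7382 + 0.37i)|01⟩ + (0.5379 + 0.123i)|10⟩ + (0.05033 + 0.04149i)|11⟩

C-X leaves the control-|0⟩ kets |00⟩, |01⟩ unchanged and applies X to qubit 1 on the control-|1⟩ pair (|10⟩, |11⟩).
X = [[0, 1], [1, 0]].
With a = amp(|10⟩) = (0.05033 + 0.04149i) and b = amp(|11⟩) = (0.5379 + 0.123i):
new amp(|10⟩) = (1)·b = (0.5379 + 0.123i)
new amp(|11⟩) = (1)·a = (0.05033 + 0.04149i)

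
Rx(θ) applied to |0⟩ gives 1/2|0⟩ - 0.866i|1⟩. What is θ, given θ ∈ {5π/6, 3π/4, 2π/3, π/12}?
2π/3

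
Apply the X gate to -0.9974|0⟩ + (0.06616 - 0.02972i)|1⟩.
(0.06616 - 0.02972i)|0⟩ - 0.9974|1⟩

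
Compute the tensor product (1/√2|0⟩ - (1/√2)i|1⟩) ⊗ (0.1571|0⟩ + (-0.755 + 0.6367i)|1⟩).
0.1111|00⟩ + (-0.5339 + 0.4502i)|01⟩ - 0.1111i|10⟩ + (0.4502 + 0.5339i)|11⟩

amp(|b₁b₂…⟩) = product of the factor amplitudes for bits b₁, b₂, …; only kets whose every factor amplitude is nonzero survive.
|00⟩: (1/√2)(0.1571) = 0.1111
|01⟩: (1/√2)(-0.755 + 0.6367i) = (-0.5339 + 0.4502i)
|10⟩: (-(1/√2)i)(0.1571) = -0.1111i
|11⟩: (-(1/√2)i)(-0.755 + 0.6367i) = (0.4502 + 0.5339i)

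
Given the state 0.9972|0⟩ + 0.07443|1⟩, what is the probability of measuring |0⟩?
0.9944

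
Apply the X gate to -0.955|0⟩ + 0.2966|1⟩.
0.2966|0⟩ - 0.955|1⟩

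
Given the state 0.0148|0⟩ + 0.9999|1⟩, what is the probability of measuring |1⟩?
0.9998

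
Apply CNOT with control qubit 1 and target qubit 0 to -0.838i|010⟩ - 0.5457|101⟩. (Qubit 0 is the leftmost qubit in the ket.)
-0.5457|101⟩ - 0.838i|110⟩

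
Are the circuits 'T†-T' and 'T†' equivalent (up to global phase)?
No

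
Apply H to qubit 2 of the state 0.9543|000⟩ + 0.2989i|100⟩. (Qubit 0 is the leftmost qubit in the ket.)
0.6748|000⟩ + 0.6748|001⟩ + 0.2114i|100⟩ + 0.2114i|101⟩

H on qubit 2 mixes each pair of kets that differ only in qubit 2: amplitudes (a, b) of (|…0…⟩, |…1…⟩) become ((a + b)/√2, (a − b)/√2). Kets absent from the input have amplitude 0.
(|000⟩, |001⟩): (a, b) = (0.9543, 0) → (0.6748, 0.6748)
(|100⟩, |101⟩): (a, b) = (0.2989i, 0) → (0.2114i, 0.2114i)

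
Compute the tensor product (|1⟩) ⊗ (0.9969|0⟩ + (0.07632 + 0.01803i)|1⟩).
0.9969|10⟩ + (0.07632 + 0.01803i)|11⟩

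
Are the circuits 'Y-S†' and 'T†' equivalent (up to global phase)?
No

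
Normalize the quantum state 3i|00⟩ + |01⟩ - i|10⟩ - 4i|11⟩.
(1/√3)i|00⟩ + 0.1925|01⟩ - 0.1925i|10⟩ - 0.7698i|11⟩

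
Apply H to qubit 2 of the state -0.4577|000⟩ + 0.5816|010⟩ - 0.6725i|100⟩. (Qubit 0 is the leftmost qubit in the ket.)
-0.3236|000⟩ - 0.3236|001⟩ + 0.4113|010⟩ + 0.4113|011⟩ - 0.4755i|100⟩ - 0.4755i|101⟩

H on qubit 2 mixes each pair of kets that differ only in qubit 2: amplitudes (a, b) of (|…0…⟩, |…1…⟩) become ((a + b)/√2, (a − b)/√2). Kets absent from the input have amplitude 0.
(|000⟩, |001⟩): (a, b) = (-0.4577, 0) → (-0.3236, -0.3236)
(|010⟩, |011⟩): (a, b) = (0.5816, 0) → (0.4113, 0.4113)
(|100⟩, |101⟩): (a, b) = (-0.6725i, 0) → (-0.4755i, -0.4755i)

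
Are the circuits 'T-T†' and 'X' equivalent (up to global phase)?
No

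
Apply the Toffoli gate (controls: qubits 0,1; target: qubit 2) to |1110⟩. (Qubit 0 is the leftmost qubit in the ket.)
|1100⟩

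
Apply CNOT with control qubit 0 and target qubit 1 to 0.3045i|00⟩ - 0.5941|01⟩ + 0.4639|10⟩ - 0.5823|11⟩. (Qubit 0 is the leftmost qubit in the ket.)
0.3045i|00⟩ - 0.5941|01⟩ - 0.5823|10⟩ + 0.4639|11⟩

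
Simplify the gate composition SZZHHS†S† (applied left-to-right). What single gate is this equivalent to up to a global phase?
S†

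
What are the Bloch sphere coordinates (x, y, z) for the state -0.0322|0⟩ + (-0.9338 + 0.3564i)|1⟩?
(0.06014, -0.02295, -0.998)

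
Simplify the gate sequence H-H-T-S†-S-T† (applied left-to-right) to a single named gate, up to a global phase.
I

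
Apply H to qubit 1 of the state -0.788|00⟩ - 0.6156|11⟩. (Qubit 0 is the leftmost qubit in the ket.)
-0.5572|00⟩ - 0.5572|01⟩ - 0.4353|10⟩ + 0.4353|11⟩

H on qubit 1 mixes each pair of kets that differ only in qubit 1: amplitudes (a, b) of (|…0…⟩, |…1…⟩) become ((a + b)/√2, (a − b)/√2). Kets absent from the input have amplitude 0.
(|00⟩, |01⟩): (a, b) = (-0.788, 0) → (-0.5572, -0.5572)
(|10⟩, |11⟩): (a, b) = (0, -0.6156) → (-0.4353, 0.4353)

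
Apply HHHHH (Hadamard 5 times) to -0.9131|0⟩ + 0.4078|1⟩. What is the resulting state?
-0.3573|0⟩ - 0.934|1⟩

H² = I, so H^5 = H: a single Hadamard. With (a, b) = (-0.9131, 0.4078), H gives ((a + b)/√2, (a − b)/√2) = (-0.3573, -0.934).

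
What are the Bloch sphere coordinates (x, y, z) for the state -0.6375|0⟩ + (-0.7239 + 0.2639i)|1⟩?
(0.923, -0.3365, -0.1873)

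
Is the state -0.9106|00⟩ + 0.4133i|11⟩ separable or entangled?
Entangled

Writing the state as a|00⟩ + b|01⟩ + c|10⟩ + d|11⟩, it is a product state iff ad − bc = 0.
Here (a, b, c, d) = (-0.9106, 0, 0, 0.4133i): ad − bc = (-0.9106)(0.4133i) − (0)(0) = -0.3764i ≠ 0, so the state is entangled.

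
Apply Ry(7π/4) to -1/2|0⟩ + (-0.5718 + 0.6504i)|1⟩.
(0.6808 - 0.2489i)|0⟩ + (0.3369 - 0.6009i)|1⟩

Ry(7π/4) = [[cos(θ/2), −sin(θ/2)], [sin(θ/2), cos(θ/2)]]; θ = 7π/4, cos(θ/2) ≈ -0.92388, sin(θ/2) ≈ 0.382683.
With a = amp(|0⟩) = -1/2 and b = amp(|1⟩) = (-0.5718 + 0.6504i):
new amp(|0⟩) = (-0.92388)·a + (-0.382683)·b = (0.6808 - 0.2489i)
new amp(|1⟩) = (0.382683)·a + (-0.92388)·b = (0.3369 - 0.6009i)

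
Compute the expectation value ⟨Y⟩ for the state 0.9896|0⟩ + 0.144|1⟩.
0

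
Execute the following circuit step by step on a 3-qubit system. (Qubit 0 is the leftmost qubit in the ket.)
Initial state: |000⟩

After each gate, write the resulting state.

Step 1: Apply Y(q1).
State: i|010⟩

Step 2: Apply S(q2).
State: i|010⟩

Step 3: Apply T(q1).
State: (-1/√2 + (1/√2)i)|010⟩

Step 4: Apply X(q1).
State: (-1/√2 + (1/√2)i)|000⟩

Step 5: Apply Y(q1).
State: (-1/√2 - (1/√2)i)|010⟩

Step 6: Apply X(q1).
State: (-1/√2 - (1/√2)i)|000⟩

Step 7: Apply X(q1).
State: (-1/√2 - (1/√2)i)|010⟩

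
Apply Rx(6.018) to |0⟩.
-0.9912|0⟩ - 0.1322i|1⟩

Rx(6.018) = [[cos(θ/2), −i·sin(θ/2)], [−i·sin(θ/2), cos(θ/2)]]; θ = 6.018, cos(θ/2) ≈ -0.991222, sin(θ/2) ≈ 0.132204.
With a = amp(|0⟩) = 1 and b = amp(|1⟩) = 0:
new amp(|0⟩) = (-0.991222)·a + (-0.132204i)·b = -0.9912
new amp(|1⟩) = (-0.132204i)·a + (-0.991222)·b = -0.1322i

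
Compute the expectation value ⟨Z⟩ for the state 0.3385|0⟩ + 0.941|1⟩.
-0.7709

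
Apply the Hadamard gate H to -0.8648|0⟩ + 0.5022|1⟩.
-0.2564|0⟩ - 0.9666|1⟩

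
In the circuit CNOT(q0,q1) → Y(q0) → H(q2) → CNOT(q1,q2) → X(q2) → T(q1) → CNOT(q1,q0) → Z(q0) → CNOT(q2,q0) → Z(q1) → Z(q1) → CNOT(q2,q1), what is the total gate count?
12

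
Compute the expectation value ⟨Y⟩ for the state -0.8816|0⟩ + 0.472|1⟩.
0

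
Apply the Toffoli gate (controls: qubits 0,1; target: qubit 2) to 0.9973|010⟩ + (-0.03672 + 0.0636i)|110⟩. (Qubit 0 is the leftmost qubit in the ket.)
0.9973|010⟩ + (-0.03672 + 0.0636i)|111⟩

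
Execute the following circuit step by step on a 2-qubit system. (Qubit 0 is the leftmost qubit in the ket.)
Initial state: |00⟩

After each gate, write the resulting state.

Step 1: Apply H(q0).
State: 1/√2|00⟩ + 1/√2|10⟩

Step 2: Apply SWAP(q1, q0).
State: 1/√2|00⟩ + 1/√2|01⟩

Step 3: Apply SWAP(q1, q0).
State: 1/√2|00⟩ + 1/√2|10⟩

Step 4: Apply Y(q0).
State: -(1/√2)i|00⟩ + (1/√2)i|10⟩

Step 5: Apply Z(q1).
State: -(1/√2)i|00⟩ + (1/√2)i|10⟩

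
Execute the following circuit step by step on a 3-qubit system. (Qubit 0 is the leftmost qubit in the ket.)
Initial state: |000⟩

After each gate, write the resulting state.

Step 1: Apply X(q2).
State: |001⟩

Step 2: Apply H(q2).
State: 1/√2|000⟩ - 1/√2|001⟩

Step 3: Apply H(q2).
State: |001⟩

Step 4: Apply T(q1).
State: |001⟩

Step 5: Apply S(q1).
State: |001⟩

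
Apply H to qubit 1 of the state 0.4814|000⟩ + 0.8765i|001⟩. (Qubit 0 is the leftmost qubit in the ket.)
0.3404|000⟩ + 0.6198i|001⟩ + 0.3404|010⟩ + 0.6198i|011⟩

H on qubit 1 mixes each pair of kets that differ only in qubit 1: amplitudes (a, b) of (|…0…⟩, |…1…⟩) become ((a + b)/√2, (a − b)/√2). Kets absent from the input have amplitude 0.
(|000⟩, |010⟩): (a, b) = (0.4814, 0) → (0.3404, 0.3404)
(|001⟩, |011⟩): (a, b) = (0.8765i, 0) → (0.6198i, 0.6198i)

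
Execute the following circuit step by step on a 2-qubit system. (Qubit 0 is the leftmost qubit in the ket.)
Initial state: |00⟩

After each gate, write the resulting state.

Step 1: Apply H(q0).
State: 1/√2|00⟩ + 1/√2|10⟩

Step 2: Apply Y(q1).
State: (1/√2)i|01⟩ + (1/√2)i|11⟩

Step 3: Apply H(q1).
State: (1/2)i|00⟩ - (1/2)i|01⟩ + (1/2)i|10⟩ - (1/2)i|11⟩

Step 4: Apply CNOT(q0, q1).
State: (1/2)i|00⟩ - (1/2)i|01⟩ - (1/2)i|10⟩ + (1/2)i|11⟩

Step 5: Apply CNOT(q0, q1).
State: (1/2)i|00⟩ - (1/2)i|01⟩ + (1/2)i|10⟩ - (1/2)i|11⟩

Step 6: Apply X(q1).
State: -(1/2)i|00⟩ + (1/2)i|01⟩ - (1/2)i|10⟩ + (1/2)i|11⟩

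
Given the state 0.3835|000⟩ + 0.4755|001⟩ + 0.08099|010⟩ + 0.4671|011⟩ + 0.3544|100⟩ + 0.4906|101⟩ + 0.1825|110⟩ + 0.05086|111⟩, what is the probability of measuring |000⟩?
0.1471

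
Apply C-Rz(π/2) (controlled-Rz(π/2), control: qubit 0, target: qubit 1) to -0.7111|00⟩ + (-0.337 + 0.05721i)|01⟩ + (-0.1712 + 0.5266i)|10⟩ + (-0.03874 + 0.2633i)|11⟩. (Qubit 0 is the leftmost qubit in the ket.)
-0.7111|00⟩ + (-0.337 + 0.05721i)|01⟩ + (0.2513 + 0.4934i)|10⟩ + (-0.2136 + 0.1588i)|11⟩

C-Rz(π/2) leaves the control-|0⟩ kets |00⟩, |01⟩ unchanged and applies Rz(π/2) to qubit 1 on the control-|1⟩ pair (|10⟩, |11⟩).
Rz(π/2) = [[e^(−iθ/2), 0], [0, e^(iθ/2)]] with e^(±iθ/2) = cos(θ/2) ± i·sin(θ/2); θ = π/2, cos(θ/2) ≈ 0.707107, sin(θ/2) ≈ 0.707107.
With a = amp(|10⟩) = (-0.1712 + 0.5266i) and b = amp(|11⟩) = (-0.03874 + 0.2633i):
new amp(|10⟩) = (0.707107 - 0.707107i)·a = (0.2513 + 0.4934i)
new amp(|11⟩) = (0.707107 + 0.707107i)·b = (-0.2136 + 0.1588i)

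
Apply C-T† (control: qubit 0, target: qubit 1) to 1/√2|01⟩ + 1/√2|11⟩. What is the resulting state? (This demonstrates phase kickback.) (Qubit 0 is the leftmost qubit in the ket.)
1/√2|01⟩ + (1/2 - (1/2)i)|11⟩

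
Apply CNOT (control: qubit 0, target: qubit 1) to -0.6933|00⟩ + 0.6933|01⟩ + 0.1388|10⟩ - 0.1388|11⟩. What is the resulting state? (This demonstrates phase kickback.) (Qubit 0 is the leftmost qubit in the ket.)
-0.6933|00⟩ + 0.6933|01⟩ - 0.1388|10⟩ + 0.1388|11⟩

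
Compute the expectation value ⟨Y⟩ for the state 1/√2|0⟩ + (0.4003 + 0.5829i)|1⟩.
0.8243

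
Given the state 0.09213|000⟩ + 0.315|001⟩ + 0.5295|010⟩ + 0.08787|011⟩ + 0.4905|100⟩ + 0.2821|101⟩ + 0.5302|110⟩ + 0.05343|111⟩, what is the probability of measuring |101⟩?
0.07958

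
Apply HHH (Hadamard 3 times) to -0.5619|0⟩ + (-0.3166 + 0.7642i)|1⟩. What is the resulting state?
(-0.6212 + 0.5404i)|0⟩ + (-0.1735 - 0.5404i)|1⟩

H² = I, so H^3 = H: a single Hadamard. With (a, b) = (-0.5619, (-0.3166 + 0.7642i)), H gives ((a + b)/√2, (a − b)/√2) = ((-0.6212 + 0.5404i), (-0.1735 - 0.5404i)).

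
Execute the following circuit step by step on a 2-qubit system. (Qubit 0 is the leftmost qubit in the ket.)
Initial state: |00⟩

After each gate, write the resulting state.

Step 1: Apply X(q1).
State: |01⟩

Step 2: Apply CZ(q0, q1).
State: |01⟩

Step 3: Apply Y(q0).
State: i|11⟩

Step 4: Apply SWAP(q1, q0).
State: i|11⟩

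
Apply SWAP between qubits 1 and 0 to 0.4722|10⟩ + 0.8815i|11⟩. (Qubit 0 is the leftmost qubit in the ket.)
0.4722|01⟩ + 0.8815i|11⟩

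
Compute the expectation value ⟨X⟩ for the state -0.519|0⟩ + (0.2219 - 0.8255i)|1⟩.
-0.2303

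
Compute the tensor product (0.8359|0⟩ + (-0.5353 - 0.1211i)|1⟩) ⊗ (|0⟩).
0.8359|00⟩ + (-0.5353 - 0.1211i)|10⟩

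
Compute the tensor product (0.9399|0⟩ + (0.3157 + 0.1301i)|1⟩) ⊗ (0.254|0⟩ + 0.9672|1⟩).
0.2387|00⟩ + 0.9091|01⟩ + (0.08019 + 0.03305i)|10⟩ + (0.3053 + 0.1258i)|11⟩

amp(|b₁b₂…⟩) = product of the factor amplitudes for bits b₁, b₂, …; only kets whose every factor amplitude is nonzero survive.
|00⟩: (0.9399)(0.254) = 0.2387
|01⟩: (0.9399)(0.9672) = 0.9091
|10⟩: (0.3157 + 0.1301i)(0.254) = (0.08019 + 0.03305i)
|11⟩: (0.3157 + 0.1301i)(0.9672) = (0.3053 + 0.1258i)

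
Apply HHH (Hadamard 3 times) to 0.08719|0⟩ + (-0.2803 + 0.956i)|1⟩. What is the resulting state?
(-0.1365 + 0.676i)|0⟩ + (0.2599 - 0.676i)|1⟩

H² = I, so H^3 = H: a single Hadamard. With (a, b) = (0.08719, (-0.2803 + 0.956i)), H gives ((a + b)/√2, (a − b)/√2) = ((-0.1365 + 0.676i), (0.2599 - 0.676i)).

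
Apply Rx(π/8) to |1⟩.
-0.1951i|0⟩ + 0.9808|1⟩

Rx(π/8) = [[cos(θ/2), −i·sin(θ/2)], [−i·sin(θ/2), cos(θ/2)]]; θ = π/8, cos(θ/2) ≈ 0.980785, sin(θ/2) ≈ 0.19509.
With a = amp(|0⟩) = 0 and b = amp(|1⟩) = 1:
new amp(|0⟩) = (0.980785)·a + (-0.19509i)·b = -0.1951i
new amp(|1⟩) = (-0.19509i)·a + (0.980785)·b = 0.9808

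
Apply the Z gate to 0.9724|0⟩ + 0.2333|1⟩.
0.9724|0⟩ - 0.2333|1⟩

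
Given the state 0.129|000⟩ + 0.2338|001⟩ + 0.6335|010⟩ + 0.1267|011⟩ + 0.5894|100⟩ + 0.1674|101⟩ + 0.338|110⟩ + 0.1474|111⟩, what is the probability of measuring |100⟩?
0.3474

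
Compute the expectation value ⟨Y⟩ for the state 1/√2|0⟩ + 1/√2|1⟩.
0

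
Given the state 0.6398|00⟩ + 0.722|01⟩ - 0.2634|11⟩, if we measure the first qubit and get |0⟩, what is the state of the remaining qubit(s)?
0.6632|0⟩ + 0.7484|1⟩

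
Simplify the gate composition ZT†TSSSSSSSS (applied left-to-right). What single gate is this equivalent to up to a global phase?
Z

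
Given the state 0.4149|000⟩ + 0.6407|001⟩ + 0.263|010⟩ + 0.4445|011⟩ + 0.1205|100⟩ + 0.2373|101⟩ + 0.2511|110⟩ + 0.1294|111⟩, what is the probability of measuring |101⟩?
0.05631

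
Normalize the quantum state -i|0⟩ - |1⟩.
-(1/√2)i|0⟩ - 1/√2|1⟩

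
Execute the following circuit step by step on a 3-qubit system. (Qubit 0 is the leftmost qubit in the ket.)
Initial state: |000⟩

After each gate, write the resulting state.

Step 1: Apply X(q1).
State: |010⟩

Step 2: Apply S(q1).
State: i|010⟩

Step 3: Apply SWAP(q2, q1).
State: i|001⟩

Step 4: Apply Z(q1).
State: i|001⟩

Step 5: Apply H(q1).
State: (1/√2)i|001⟩ + (1/√2)i|011⟩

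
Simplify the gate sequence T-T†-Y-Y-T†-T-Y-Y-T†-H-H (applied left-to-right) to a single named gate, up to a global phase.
T†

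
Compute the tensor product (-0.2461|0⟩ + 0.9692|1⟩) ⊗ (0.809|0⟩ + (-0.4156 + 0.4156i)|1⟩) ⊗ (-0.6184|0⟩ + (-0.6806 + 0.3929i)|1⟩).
0.1231|000⟩ + (0.1355 - 0.07822i)|001⟩ + (-0.06325 + 0.06325i)|010⟩ + (-0.02943 + 0.1098i)|011⟩ - 0.4849|100⟩ + (-0.5336 + 0.3081i)|101⟩ + (0.2491 - 0.2491i)|110⟩ + (0.1159 - 0.4324i)|111⟩

amp(|b₁b₂…⟩) = product of the factor amplitudes for bits b₁, b₂, …; only kets whose every factor amplitude is nonzero survive.
|000⟩: (-0.2461)(0.809)(-0.6184) = 0.1231
|001⟩: (-0.2461)(0.809)(-0.6806 + 0.3929i) = (0.1355 - 0.07822i)
|010⟩: (-0.2461)(-0.4156 + 0.4156i)(-0.6184) = (-0.06325 + 0.06325i)
|011⟩: (-0.2461)(-0.4156 + 0.4156i)(-0.6806 + 0.3929i) = (-0.02943 + 0.1098i)
|100⟩: (0.9692)(0.809)(-0.6184) = -0.4849
|101⟩: (0.9692)(0.809)(-0.6806 + 0.3929i) = (-0.5336 + 0.3081i)
|110⟩: (0.9692)(-0.4156 + 0.4156i)(-0.6184) = (0.2491 - 0.2491i)
|111⟩: (0.9692)(-0.4156 + 0.4156i)(-0.6806 + 0.3929i) = (0.1159 - 0.4324i)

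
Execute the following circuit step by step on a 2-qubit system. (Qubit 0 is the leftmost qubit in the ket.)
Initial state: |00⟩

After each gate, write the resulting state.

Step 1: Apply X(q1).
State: |01⟩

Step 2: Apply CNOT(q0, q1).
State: |01⟩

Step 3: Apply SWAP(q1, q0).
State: |10⟩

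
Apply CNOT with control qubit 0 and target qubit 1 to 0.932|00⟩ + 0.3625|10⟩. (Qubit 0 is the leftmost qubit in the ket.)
0.932|00⟩ + 0.3625|11⟩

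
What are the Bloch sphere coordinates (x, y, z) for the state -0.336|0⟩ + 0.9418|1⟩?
(-0.6329, 0, -0.7741)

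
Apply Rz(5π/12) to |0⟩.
(0.7934 - 0.6088i)|0⟩

Rz(5π/12) = [[e^(−iθ/2), 0], [0, e^(iθ/2)]] with e^(±iθ/2) = cos(θ/2) ± i·sin(θ/2); θ = 5π/12, cos(θ/2) ≈ 0.793353, sin(θ/2) ≈ 0.608761.
With a = amp(|0⟩) = 1 and b = amp(|1⟩) = 0:
new amp(|0⟩) = (0.793353 - 0.608761i)·a = (0.7934 - 0.6088i)
new amp(|1⟩) = (0.793353 + 0.608761i)·b = 0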